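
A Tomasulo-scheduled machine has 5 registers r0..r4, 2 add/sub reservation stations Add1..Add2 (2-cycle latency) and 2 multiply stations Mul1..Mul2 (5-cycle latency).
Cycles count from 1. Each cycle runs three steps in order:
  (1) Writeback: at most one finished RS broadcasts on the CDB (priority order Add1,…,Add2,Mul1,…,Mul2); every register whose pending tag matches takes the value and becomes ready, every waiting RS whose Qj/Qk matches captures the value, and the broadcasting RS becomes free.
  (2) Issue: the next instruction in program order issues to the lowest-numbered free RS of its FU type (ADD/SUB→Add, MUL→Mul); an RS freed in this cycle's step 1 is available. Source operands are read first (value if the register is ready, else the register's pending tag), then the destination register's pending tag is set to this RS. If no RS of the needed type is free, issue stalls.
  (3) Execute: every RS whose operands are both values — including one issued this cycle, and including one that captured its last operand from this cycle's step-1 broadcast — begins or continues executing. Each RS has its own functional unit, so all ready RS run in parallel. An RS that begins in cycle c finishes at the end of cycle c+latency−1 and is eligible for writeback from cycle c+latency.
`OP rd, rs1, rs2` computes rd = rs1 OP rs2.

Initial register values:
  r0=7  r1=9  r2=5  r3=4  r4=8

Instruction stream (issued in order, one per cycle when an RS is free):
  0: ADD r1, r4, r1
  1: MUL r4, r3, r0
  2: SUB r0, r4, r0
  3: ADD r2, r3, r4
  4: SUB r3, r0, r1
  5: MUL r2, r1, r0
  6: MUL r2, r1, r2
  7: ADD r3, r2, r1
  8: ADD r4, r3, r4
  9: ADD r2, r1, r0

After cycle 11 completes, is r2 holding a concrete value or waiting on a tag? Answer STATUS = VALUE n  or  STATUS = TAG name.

STATUS = TAG Mul2

  c1: issue ADD r1<-Add1  regs: r0:7,r1:Add1,r2:5,r3:4,r4:8
  c2: issue MUL r4<-Mul1  regs: r0:7,r1:Add1,r2:5,r3:4,r4:Mul1
  c3: CDB Add1=17; issue SUB r0<-Add1  regs: r0:Add1,r1:17,r2:5,r3:4,r4:Mul1
  c4: issue ADD r2<-Add2  regs: r0:Add1,r1:17,r2:Add2,r3:4,r4:Mul1
  c5: stall  regs: r0:Add1,r1:17,r2:Add2,r3:4,r4:Mul1
  c6: stall  regs: r0:Add1,r1:17,r2:Add2,r3:4,r4:Mul1
  c7: CDB Mul1=28; stall  regs: r0:Add1,r1:17,r2:Add2,r3:4,r4:28
  c8: stall  regs: r0:Add1,r1:17,r2:Add2,r3:4,r4:28
  c9: CDB Add1=21; issue SUB r3<-Add1  regs: r0:21,r1:17,r2:Add2,r3:Add1,r4:28
  c10: CDB Add2=32; issue MUL r2<-Mul1  regs: r0:21,r1:17,r2:Mul1,r3:Add1,r4:28
  c11: CDB Add1=4; issue MUL r2<-Mul2  regs: r0:21,r1:17,r2:Mul2,r3:4,r4:28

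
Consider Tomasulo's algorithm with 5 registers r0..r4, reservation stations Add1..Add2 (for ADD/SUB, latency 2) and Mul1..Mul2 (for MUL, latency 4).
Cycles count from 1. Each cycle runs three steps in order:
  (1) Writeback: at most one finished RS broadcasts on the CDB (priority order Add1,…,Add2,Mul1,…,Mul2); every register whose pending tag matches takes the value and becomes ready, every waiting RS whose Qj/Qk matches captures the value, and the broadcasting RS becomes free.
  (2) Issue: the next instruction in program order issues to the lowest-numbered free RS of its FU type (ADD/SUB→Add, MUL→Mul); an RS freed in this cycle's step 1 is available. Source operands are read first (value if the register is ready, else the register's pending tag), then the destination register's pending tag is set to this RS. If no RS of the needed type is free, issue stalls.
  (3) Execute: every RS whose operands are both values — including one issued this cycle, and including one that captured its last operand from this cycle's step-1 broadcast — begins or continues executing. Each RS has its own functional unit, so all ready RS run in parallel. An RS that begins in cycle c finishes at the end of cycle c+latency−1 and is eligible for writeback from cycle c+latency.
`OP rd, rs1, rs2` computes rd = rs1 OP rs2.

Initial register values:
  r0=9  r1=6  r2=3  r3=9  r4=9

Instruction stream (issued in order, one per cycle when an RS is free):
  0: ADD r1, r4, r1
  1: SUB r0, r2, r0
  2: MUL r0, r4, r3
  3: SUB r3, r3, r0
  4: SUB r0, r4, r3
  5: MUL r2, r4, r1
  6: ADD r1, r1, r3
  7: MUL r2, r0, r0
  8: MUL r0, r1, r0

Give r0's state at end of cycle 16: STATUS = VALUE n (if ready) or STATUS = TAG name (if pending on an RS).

c1: issue ADD r1<-Add1 | r0:9,r1:Add1,r2:3,r3:9,r4:9
c2: issue SUB r0<-Add2 | r0:Add2,r1:Add1,r2:3,r3:9,r4:9
c3: CDB Add1=15; issue MUL r0<-Mul1 | r0:Mul1,r1:15,r2:3,r3:9,r4:9
c4: CDB Add2=-6; issue SUB r3<-Add1 | r0:Mul1,r1:15,r2:3,r3:Add1,r4:9
c5: issue SUB r0<-Add2 | r0:Add2,r1:15,r2:3,r3:Add1,r4:9
c6: issue MUL r2<-Mul2 | r0:Add2,r1:15,r2:Mul2,r3:Add1,r4:9
c7: CDB Mul1=81; stall | r0:Add2,r1:15,r2:Mul2,r3:Add1,r4:9
c8: stall | r0:Add2,r1:15,r2:Mul2,r3:Add1,r4:9
c9: CDB Add1=-72; issue ADD r1<-Add1 | r0:Add2,r1:Add1,r2:Mul2,r3:-72,r4:9
c10: CDB Mul2=135; issue MUL r2<-Mul1 | r0:Add2,r1:Add1,r2:Mul1,r3:-72,r4:9
c11: CDB Add1=-57; issue MUL r0<-Mul2 | r0:Mul2,r1:-57,r2:Mul1,r3:-72,r4:9
c12: CDB Add2=81 | r0:Mul2,r1:-57,r2:Mul1,r3:-72,r4:9
c13: - | r0:Mul2,r1:-57,r2:Mul1,r3:-72,r4:9
c14: - | r0:Mul2,r1:-57,r2:Mul1,r3:-72,r4:9
c15: - | r0:Mul2,r1:-57,r2:Mul1,r3:-72,r4:9
c16: CDB Mul1=6561 | r0:Mul2,r1:-57,r2:6561,r3:-72,r4:9

STATUS = TAG Mul2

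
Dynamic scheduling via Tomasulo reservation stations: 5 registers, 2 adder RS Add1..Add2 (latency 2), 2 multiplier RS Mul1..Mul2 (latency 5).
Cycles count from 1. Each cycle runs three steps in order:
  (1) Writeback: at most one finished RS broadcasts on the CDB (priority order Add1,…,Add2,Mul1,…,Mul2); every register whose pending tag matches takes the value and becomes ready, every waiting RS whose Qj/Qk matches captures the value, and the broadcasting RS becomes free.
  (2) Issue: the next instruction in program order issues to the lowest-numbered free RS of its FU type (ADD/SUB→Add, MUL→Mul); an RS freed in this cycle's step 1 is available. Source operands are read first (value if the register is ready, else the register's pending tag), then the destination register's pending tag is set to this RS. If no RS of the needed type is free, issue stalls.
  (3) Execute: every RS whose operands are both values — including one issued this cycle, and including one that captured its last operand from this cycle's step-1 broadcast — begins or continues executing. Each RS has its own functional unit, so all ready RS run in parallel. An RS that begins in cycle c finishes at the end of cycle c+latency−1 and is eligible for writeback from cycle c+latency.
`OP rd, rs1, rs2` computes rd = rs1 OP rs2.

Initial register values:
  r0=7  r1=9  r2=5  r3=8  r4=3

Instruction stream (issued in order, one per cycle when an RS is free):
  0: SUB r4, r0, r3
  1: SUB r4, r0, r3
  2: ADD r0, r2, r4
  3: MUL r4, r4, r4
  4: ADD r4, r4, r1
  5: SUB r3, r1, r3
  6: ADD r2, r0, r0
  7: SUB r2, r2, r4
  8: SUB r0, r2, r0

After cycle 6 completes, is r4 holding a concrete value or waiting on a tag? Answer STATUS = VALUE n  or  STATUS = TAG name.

STATUS = TAG Add2

c1: issue SUB r4<-Add1 | r0:7,r1:9,r2:5,r3:8,r4:Add1
c2: issue SUB r4<-Add2 | r0:7,r1:9,r2:5,r3:8,r4:Add2
c3: CDB Add1=-1; issue ADD r0<-Add1 | r0:Add1,r1:9,r2:5,r3:8,r4:Add2
c4: CDB Add2=-1; issue MUL r4<-Mul1 | r0:Add1,r1:9,r2:5,r3:8,r4:Mul1
c5: issue ADD r4<-Add2 | r0:Add1,r1:9,r2:5,r3:8,r4:Add2
c6: CDB Add1=4; issue SUB r3<-Add1 | r0:4,r1:9,r2:5,r3:Add1,r4:Add2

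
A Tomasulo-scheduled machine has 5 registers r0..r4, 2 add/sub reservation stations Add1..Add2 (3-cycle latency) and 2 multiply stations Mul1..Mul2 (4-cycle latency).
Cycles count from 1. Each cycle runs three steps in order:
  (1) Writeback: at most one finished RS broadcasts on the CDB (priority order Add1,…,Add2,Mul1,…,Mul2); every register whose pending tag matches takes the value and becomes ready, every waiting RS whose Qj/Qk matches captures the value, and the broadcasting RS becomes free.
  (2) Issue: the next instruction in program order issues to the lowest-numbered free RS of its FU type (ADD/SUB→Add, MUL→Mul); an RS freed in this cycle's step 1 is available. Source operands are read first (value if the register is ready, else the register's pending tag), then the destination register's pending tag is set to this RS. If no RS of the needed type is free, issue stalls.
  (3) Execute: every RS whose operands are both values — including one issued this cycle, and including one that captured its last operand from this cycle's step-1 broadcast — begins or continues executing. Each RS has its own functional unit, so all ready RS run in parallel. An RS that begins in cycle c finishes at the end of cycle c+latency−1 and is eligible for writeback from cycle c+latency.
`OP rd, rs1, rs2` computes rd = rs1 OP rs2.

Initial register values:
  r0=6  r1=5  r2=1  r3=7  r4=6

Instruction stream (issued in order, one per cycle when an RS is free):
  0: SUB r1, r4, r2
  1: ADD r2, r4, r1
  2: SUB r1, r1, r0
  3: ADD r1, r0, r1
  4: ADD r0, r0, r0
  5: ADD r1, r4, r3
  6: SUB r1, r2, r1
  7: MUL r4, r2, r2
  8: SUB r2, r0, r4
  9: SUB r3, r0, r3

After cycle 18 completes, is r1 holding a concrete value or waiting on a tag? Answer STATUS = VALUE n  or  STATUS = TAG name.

STATUS = VALUE -2

c1: issue SUB r1<-Add1 | r0:6,r1:Add1,r2:1,r3:7,r4:6
c2: issue ADD r2<-Add2 | r0:6,r1:Add1,r2:Add2,r3:7,r4:6
c3: stall | r0:6,r1:Add1,r2:Add2,r3:7,r4:6
c4: CDB Add1=5; issue SUB r1<-Add1 | r0:6,r1:Add1,r2:Add2,r3:7,r4:6
c5: stall | r0:6,r1:Add1,r2:Add2,r3:7,r4:6
c6: stall | r0:6,r1:Add1,r2:Add2,r3:7,r4:6
c7: CDB Add1=-1; issue ADD r1<-Add1 | r0:6,r1:Add1,r2:Add2,r3:7,r4:6
c8: CDB Add2=11; issue ADD r0<-Add2 | r0:Add2,r1:Add1,r2:11,r3:7,r4:6
c9: stall | r0:Add2,r1:Add1,r2:11,r3:7,r4:6
c10: CDB Add1=5; issue ADD r1<-Add1 | r0:Add2,r1:Add1,r2:11,r3:7,r4:6
c11: CDB Add2=12; issue SUB r1<-Add2 | r0:12,r1:Add2,r2:11,r3:7,r4:6
c12: issue MUL r4<-Mul1 | r0:12,r1:Add2,r2:11,r3:7,r4:Mul1
c13: CDB Add1=13; issue SUB r2<-Add1 | r0:12,r1:Add2,r2:Add1,r3:7,r4:Mul1
c14: stall | r0:12,r1:Add2,r2:Add1,r3:7,r4:Mul1
c15: stall | r0:12,r1:Add2,r2:Add1,r3:7,r4:Mul1
c16: CDB Add2=-2; issue SUB r3<-Add2 | r0:12,r1:-2,r2:Add1,r3:Add2,r4:Mul1
c17: CDB Mul1=121 | r0:12,r1:-2,r2:Add1,r3:Add2,r4:121
c18: - | r0:12,r1:-2,r2:Add1,r3:Add2,r4:121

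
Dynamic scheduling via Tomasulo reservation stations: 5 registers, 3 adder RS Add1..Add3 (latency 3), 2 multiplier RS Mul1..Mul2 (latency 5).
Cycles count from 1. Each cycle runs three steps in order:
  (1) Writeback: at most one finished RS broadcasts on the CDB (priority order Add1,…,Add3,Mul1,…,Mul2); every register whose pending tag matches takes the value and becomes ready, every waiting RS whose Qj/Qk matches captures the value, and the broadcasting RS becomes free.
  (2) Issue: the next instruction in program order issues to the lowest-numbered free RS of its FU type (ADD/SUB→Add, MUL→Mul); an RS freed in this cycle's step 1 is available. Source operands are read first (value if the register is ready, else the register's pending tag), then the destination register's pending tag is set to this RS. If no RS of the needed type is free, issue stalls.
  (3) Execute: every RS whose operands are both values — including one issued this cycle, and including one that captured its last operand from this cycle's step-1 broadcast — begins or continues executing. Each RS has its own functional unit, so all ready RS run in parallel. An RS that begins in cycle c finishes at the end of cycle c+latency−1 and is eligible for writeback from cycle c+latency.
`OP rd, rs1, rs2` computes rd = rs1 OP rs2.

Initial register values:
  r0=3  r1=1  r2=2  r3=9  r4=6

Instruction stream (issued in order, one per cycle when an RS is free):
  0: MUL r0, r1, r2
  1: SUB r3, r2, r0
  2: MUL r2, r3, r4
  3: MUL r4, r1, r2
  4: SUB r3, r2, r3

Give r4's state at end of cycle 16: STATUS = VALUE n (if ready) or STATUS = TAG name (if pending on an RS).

c1: issue MUL r0<-Mul1 | r0:Mul1,r1:1,r2:2,r3:9,r4:6
c2: issue SUB r3<-Add1 | r0:Mul1,r1:1,r2:2,r3:Add1,r4:6
c3: issue MUL r2<-Mul2 | r0:Mul1,r1:1,r2:Mul2,r3:Add1,r4:6
c4: stall | r0:Mul1,r1:1,r2:Mul2,r3:Add1,r4:6
c5: stall | r0:Mul1,r1:1,r2:Mul2,r3:Add1,r4:6
c6: CDB Mul1=2; issue MUL r4<-Mul1 | r0:2,r1:1,r2:Mul2,r3:Add1,r4:Mul1
c7: issue SUB r3<-Add2 | r0:2,r1:1,r2:Mul2,r3:Add2,r4:Mul1
c8: - | r0:2,r1:1,r2:Mul2,r3:Add2,r4:Mul1
c9: CDB Add1=0 | r0:2,r1:1,r2:Mul2,r3:Add2,r4:Mul1
c10: - | r0:2,r1:1,r2:Mul2,r3:Add2,r4:Mul1
c11: - | r0:2,r1:1,r2:Mul2,r3:Add2,r4:Mul1
c12: - | r0:2,r1:1,r2:Mul2,r3:Add2,r4:Mul1
c13: - | r0:2,r1:1,r2:Mul2,r3:Add2,r4:Mul1
c14: CDB Mul2=0 | r0:2,r1:1,r2:0,r3:Add2,r4:Mul1
c15: - | r0:2,r1:1,r2:0,r3:Add2,r4:Mul1
c16: - | r0:2,r1:1,r2:0,r3:Add2,r4:Mul1

STATUS = TAG Mul1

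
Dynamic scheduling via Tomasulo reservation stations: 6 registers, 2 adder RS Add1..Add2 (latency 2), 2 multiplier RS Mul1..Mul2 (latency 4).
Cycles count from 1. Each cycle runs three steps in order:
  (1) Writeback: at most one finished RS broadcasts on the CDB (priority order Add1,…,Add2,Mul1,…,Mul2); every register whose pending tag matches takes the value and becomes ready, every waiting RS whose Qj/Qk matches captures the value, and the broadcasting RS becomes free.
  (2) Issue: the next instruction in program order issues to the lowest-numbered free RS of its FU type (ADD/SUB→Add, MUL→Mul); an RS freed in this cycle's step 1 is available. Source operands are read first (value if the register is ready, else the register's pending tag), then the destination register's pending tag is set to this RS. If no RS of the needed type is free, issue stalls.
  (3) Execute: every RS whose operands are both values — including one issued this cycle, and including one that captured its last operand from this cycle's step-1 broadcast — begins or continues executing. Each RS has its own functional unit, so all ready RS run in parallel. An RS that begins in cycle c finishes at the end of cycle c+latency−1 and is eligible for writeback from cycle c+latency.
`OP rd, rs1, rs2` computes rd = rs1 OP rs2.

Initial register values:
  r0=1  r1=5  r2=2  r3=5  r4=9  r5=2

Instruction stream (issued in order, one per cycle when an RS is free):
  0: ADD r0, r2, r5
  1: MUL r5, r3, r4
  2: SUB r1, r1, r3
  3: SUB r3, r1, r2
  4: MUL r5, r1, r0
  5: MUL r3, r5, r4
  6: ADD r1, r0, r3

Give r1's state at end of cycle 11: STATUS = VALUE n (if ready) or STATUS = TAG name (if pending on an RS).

cycle 1: issue ADD r0<-Add1 // r0:Add1,r1:5,r2:2,r3:5,r4:9,r5:2
cycle 2: issue MUL r5<-Mul1 // r0:Add1,r1:5,r2:2,r3:5,r4:9,r5:Mul1
cycle 3: CDB Add1=4; issue SUB r1<-Add1 // r0:4,r1:Add1,r2:2,r3:5,r4:9,r5:Mul1
cycle 4: issue SUB r3<-Add2 // r0:4,r1:Add1,r2:2,r3:Add2,r4:9,r5:Mul1
cycle 5: CDB Add1=0; issue MUL r5<-Mul2 // r0:4,r1:0,r2:2,r3:Add2,r4:9,r5:Mul2
cycle 6: CDB Mul1=45; issue MUL r3<-Mul1 // r0:4,r1:0,r2:2,r3:Mul1,r4:9,r5:Mul2
cycle 7: CDB Add2=-2; issue ADD r1<-Add1 // r0:4,r1:Add1,r2:2,r3:Mul1,r4:9,r5:Mul2
cycle 8: - // r0:4,r1:Add1,r2:2,r3:Mul1,r4:9,r5:Mul2
cycle 9: CDB Mul2=0 // r0:4,r1:Add1,r2:2,r3:Mul1,r4:9,r5:0
cycle 10: - // r0:4,r1:Add1,r2:2,r3:Mul1,r4:9,r5:0
cycle 11: - // r0:4,r1:Add1,r2:2,r3:Mul1,r4:9,r5:0

STATUS = TAG Add1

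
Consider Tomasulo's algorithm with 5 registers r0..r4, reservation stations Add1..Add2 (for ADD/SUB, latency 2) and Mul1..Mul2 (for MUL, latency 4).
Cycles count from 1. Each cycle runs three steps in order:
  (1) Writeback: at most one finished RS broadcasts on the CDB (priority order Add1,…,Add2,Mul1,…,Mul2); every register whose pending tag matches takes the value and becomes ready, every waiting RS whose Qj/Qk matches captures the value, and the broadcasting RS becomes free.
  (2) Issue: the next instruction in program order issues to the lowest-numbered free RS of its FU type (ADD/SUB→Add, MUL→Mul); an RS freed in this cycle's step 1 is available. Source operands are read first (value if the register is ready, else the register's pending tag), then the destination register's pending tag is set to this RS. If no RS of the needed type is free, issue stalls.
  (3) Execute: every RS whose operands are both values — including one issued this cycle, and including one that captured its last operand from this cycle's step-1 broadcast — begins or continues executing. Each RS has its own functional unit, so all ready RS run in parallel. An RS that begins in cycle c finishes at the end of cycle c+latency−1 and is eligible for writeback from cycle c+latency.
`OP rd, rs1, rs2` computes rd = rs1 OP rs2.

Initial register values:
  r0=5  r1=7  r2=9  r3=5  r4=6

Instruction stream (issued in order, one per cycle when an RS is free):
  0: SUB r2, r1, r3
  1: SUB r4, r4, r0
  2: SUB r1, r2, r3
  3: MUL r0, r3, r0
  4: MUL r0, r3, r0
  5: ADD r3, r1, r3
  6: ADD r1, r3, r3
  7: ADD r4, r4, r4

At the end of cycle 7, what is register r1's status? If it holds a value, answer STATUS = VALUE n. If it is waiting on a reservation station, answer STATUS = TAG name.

  c1: issue SUB r2<-Add1  regs: r0:5,r1:7,r2:Add1,r3:5,r4:6
  c2: issue SUB r4<-Add2  regs: r0:5,r1:7,r2:Add1,r3:5,r4:Add2
  c3: CDB Add1=2; issue SUB r1<-Add1  regs: r0:5,r1:Add1,r2:2,r3:5,r4:Add2
  c4: CDB Add2=1; issue MUL r0<-Mul1  regs: r0:Mul1,r1:Add1,r2:2,r3:5,r4:1
  c5: CDB Add1=-3; issue MUL r0<-Mul2  regs: r0:Mul2,r1:-3,r2:2,r3:5,r4:1
  c6: issue ADD r3<-Add1  regs: r0:Mul2,r1:-3,r2:2,r3:Add1,r4:1
  c7: issue ADD r1<-Add2  regs: r0:Mul2,r1:Add2,r2:2,r3:Add1,r4:1

STATUS = TAG Add2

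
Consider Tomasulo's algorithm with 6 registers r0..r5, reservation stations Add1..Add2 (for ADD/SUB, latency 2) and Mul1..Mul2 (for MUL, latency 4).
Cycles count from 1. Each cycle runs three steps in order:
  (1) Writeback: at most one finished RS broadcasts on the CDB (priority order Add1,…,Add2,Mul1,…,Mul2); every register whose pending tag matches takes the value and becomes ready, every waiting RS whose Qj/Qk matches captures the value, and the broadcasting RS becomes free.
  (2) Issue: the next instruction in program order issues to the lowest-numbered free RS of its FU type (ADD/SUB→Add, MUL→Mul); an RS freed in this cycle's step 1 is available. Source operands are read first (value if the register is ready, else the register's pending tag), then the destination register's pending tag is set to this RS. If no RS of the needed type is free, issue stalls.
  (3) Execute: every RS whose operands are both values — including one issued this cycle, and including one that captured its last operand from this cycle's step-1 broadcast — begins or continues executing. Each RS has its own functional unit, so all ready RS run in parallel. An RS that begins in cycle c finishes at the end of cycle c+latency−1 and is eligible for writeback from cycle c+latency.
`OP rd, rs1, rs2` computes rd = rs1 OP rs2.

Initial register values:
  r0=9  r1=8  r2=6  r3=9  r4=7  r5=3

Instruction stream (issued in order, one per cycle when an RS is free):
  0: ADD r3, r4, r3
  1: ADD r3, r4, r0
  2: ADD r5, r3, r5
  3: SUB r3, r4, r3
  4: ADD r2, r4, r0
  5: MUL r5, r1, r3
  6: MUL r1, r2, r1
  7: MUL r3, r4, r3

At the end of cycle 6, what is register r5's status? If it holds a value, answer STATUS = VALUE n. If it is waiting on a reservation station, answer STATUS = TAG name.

STATUS = VALUE 19

cycle 1: issue ADD r3<-Add1 // r0:9,r1:8,r2:6,r3:Add1,r4:7,r5:3
cycle 2: issue ADD r3<-Add2 // r0:9,r1:8,r2:6,r3:Add2,r4:7,r5:3
cycle 3: CDB Add1=16; issue ADD r5<-Add1 // r0:9,r1:8,r2:6,r3:Add2,r4:7,r5:Add1
cycle 4: CDB Add2=16; issue SUB r3<-Add2 // r0:9,r1:8,r2:6,r3:Add2,r4:7,r5:Add1
cycle 5: stall // r0:9,r1:8,r2:6,r3:Add2,r4:7,r5:Add1
cycle 6: CDB Add1=19; issue ADD r2<-Add1 // r0:9,r1:8,r2:Add1,r3:Add2,r4:7,r5:19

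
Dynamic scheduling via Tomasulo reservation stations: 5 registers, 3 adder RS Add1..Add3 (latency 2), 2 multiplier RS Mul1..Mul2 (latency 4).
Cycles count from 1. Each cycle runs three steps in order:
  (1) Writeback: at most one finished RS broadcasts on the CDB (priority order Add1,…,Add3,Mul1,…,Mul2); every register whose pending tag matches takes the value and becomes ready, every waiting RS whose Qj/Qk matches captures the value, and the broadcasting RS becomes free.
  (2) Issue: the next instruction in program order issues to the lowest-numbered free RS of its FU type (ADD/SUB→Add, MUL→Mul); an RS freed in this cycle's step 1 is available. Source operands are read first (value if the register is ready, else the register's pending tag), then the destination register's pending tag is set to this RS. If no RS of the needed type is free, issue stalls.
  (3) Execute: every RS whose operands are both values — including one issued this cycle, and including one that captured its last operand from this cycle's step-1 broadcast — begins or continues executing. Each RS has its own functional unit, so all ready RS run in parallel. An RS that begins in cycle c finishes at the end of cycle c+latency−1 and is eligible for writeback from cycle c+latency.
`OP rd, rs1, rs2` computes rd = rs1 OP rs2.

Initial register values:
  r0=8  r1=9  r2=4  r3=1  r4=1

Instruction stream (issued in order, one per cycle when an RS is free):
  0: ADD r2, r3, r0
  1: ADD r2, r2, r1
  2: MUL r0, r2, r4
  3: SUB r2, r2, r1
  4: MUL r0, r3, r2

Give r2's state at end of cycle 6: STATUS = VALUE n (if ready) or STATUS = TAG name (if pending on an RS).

STATUS = TAG Add1

c1: issue ADD r2<-Add1 | r0:8,r1:9,r2:Add1,r3:1,r4:1
c2: issue ADD r2<-Add2 | r0:8,r1:9,r2:Add2,r3:1,r4:1
c3: CDB Add1=9; issue MUL r0<-Mul1 | r0:Mul1,r1:9,r2:Add2,r3:1,r4:1
c4: issue SUB r2<-Add1 | r0:Mul1,r1:9,r2:Add1,r3:1,r4:1
c5: CDB Add2=18; issue MUL r0<-Mul2 | r0:Mul2,r1:9,r2:Add1,r3:1,r4:1
c6: - | r0:Mul2,r1:9,r2:Add1,r3:1,r4:1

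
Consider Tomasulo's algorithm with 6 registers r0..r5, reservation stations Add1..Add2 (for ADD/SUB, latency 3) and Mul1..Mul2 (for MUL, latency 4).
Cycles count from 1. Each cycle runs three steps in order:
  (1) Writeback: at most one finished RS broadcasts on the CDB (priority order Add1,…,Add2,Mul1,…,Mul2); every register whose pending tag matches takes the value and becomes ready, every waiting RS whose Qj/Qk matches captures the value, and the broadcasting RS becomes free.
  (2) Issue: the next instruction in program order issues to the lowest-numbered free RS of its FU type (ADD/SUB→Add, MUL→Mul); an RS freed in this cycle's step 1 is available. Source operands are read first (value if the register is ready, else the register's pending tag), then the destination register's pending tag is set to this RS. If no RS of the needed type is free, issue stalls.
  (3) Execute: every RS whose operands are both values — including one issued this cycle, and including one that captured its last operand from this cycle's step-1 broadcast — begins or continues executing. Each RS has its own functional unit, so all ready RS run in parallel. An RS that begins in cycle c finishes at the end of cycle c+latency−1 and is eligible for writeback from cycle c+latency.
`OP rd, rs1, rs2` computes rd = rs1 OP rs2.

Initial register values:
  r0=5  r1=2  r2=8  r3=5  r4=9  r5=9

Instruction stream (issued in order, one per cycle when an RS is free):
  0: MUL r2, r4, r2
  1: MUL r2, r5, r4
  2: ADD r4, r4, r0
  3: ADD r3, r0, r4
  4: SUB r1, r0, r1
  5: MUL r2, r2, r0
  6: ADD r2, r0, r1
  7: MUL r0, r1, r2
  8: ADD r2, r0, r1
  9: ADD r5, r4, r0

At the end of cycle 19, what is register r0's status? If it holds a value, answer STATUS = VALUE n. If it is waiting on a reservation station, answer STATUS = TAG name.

STATUS = VALUE 24

c1: issue MUL r2<-Mul1 | r0:5,r1:2,r2:Mul1,r3:5,r4:9,r5:9
c2: issue MUL r2<-Mul2 | r0:5,r1:2,r2:Mul2,r3:5,r4:9,r5:9
c3: issue ADD r4<-Add1 | r0:5,r1:2,r2:Mul2,r3:5,r4:Add1,r5:9
c4: issue ADD r3<-Add2 | r0:5,r1:2,r2:Mul2,r3:Add2,r4:Add1,r5:9
c5: CDB Mul1=72; stall | r0:5,r1:2,r2:Mul2,r3:Add2,r4:Add1,r5:9
c6: CDB Add1=14; issue SUB r1<-Add1 | r0:5,r1:Add1,r2:Mul2,r3:Add2,r4:14,r5:9
c7: CDB Mul2=81; issue MUL r2<-Mul1 | r0:5,r1:Add1,r2:Mul1,r3:Add2,r4:14,r5:9
c8: stall | r0:5,r1:Add1,r2:Mul1,r3:Add2,r4:14,r5:9
c9: CDB Add1=3; issue ADD r2<-Add1 | r0:5,r1:3,r2:Add1,r3:Add2,r4:14,r5:9
c10: CDB Add2=19; issue MUL r0<-Mul2 | r0:Mul2,r1:3,r2:Add1,r3:19,r4:14,r5:9
c11: CDB Mul1=405; issue ADD r2<-Add2 | r0:Mul2,r1:3,r2:Add2,r3:19,r4:14,r5:9
c12: CDB Add1=8; issue ADD r5<-Add1 | r0:Mul2,r1:3,r2:Add2,r3:19,r4:14,r5:Add1
c13: - | r0:Mul2,r1:3,r2:Add2,r3:19,r4:14,r5:Add1
c14: - | r0:Mul2,r1:3,r2:Add2,r3:19,r4:14,r5:Add1
c15: - | r0:Mul2,r1:3,r2:Add2,r3:19,r4:14,r5:Add1
c16: CDB Mul2=24 | r0:24,r1:3,r2:Add2,r3:19,r4:14,r5:Add1
c17: - | r0:24,r1:3,r2:Add2,r3:19,r4:14,r5:Add1
c18: - | r0:24,r1:3,r2:Add2,r3:19,r4:14,r5:Add1
c19: CDB Add1=38 | r0:24,r1:3,r2:Add2,r3:19,r4:14,r5:38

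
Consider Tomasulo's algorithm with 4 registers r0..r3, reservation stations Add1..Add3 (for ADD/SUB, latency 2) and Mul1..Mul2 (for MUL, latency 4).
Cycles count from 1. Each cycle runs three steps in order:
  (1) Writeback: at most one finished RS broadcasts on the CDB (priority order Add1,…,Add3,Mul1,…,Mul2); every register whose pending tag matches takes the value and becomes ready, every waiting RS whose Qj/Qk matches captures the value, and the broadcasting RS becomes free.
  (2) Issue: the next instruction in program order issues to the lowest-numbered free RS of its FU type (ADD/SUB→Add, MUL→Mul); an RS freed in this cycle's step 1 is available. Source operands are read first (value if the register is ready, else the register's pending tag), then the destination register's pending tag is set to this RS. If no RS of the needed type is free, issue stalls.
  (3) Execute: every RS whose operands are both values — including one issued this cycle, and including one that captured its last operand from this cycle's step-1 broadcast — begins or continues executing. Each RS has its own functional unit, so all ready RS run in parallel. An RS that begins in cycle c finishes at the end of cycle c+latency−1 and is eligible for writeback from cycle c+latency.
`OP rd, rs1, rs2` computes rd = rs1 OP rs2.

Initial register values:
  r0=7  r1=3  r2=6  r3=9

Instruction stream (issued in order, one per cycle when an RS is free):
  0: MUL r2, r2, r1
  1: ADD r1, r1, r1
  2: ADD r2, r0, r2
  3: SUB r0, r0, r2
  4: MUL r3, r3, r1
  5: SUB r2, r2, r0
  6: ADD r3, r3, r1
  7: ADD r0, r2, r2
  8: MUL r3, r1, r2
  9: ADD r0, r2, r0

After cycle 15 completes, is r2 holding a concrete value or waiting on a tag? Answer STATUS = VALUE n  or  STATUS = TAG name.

STATUS = VALUE 43

cycle 1: issue MUL r2<-Mul1 // r0:7,r1:3,r2:Mul1,r3:9
cycle 2: issue ADD r1<-Add1 // r0:7,r1:Add1,r2:Mul1,r3:9
cycle 3: issue ADD r2<-Add2 // r0:7,r1:Add1,r2:Add2,r3:9
cycle 4: CDB Add1=6; issue SUB r0<-Add1 // r0:Add1,r1:6,r2:Add2,r3:9
cycle 5: CDB Mul1=18; issue MUL r3<-Mul1 // r0:Add1,r1:6,r2:Add2,r3:Mul1
cycle 6: issue SUB r2<-Add3 // r0:Add1,r1:6,r2:Add3,r3:Mul1
cycle 7: CDB Add2=25; issue ADD r3<-Add2 // r0:Add1,r1:6,r2:Add3,r3:Add2
cycle 8: stall // r0:Add1,r1:6,r2:Add3,r3:Add2
cycle 9: CDB Add1=-18; issue ADD r0<-Add1 // r0:Add1,r1:6,r2:Add3,r3:Add2
cycle 10: CDB Mul1=54; issue MUL r3<-Mul1 // r0:Add1,r1:6,r2:Add3,r3:Mul1
cycle 11: CDB Add3=43; issue ADD r0<-Add3 // r0:Add3,r1:6,r2:43,r3:Mul1
cycle 12: CDB Add2=60 // r0:Add3,r1:6,r2:43,r3:Mul1
cycle 13: CDB Add1=86 // r0:Add3,r1:6,r2:43,r3:Mul1
cycle 14: - // r0:Add3,r1:6,r2:43,r3:Mul1
cycle 15: CDB Add3=129 // r0:129,r1:6,r2:43,r3:Mul1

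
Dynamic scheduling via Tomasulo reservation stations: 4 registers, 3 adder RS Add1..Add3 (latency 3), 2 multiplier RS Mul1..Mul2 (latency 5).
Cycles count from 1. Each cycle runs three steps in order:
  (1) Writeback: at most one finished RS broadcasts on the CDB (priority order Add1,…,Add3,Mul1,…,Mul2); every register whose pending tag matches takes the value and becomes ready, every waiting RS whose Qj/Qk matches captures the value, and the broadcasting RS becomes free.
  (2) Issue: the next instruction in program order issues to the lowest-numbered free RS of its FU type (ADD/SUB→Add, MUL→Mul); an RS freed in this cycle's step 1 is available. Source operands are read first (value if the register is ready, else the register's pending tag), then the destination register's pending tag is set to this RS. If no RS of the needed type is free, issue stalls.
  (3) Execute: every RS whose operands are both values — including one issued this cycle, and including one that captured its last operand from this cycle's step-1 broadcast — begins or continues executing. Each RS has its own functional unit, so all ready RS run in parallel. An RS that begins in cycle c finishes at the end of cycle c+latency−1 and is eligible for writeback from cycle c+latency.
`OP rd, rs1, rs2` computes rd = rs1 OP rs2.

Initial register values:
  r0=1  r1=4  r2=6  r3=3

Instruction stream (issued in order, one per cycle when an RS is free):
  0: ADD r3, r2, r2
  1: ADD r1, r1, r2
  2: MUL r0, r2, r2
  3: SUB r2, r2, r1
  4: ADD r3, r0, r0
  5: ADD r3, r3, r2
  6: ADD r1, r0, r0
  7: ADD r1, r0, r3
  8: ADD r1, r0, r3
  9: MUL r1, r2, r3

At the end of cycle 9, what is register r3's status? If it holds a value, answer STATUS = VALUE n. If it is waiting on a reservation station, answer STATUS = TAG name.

c1: issue ADD r3<-Add1 | r0:1,r1:4,r2:6,r3:Add1
c2: issue ADD r1<-Add2 | r0:1,r1:Add2,r2:6,r3:Add1
c3: issue MUL r0<-Mul1 | r0:Mul1,r1:Add2,r2:6,r3:Add1
c4: CDB Add1=12; issue SUB r2<-Add1 | r0:Mul1,r1:Add2,r2:Add1,r3:12
c5: CDB Add2=10; issue ADD r3<-Add2 | r0:Mul1,r1:10,r2:Add1,r3:Add2
c6: issue ADD r3<-Add3 | r0:Mul1,r1:10,r2:Add1,r3:Add3
c7: stall | r0:Mul1,r1:10,r2:Add1,r3:Add3
c8: CDB Add1=-4; issue ADD r1<-Add1 | r0:Mul1,r1:Add1,r2:-4,r3:Add3
c9: CDB Mul1=36; stall | r0:36,r1:Add1,r2:-4,r3:Add3

STATUS = TAG Add3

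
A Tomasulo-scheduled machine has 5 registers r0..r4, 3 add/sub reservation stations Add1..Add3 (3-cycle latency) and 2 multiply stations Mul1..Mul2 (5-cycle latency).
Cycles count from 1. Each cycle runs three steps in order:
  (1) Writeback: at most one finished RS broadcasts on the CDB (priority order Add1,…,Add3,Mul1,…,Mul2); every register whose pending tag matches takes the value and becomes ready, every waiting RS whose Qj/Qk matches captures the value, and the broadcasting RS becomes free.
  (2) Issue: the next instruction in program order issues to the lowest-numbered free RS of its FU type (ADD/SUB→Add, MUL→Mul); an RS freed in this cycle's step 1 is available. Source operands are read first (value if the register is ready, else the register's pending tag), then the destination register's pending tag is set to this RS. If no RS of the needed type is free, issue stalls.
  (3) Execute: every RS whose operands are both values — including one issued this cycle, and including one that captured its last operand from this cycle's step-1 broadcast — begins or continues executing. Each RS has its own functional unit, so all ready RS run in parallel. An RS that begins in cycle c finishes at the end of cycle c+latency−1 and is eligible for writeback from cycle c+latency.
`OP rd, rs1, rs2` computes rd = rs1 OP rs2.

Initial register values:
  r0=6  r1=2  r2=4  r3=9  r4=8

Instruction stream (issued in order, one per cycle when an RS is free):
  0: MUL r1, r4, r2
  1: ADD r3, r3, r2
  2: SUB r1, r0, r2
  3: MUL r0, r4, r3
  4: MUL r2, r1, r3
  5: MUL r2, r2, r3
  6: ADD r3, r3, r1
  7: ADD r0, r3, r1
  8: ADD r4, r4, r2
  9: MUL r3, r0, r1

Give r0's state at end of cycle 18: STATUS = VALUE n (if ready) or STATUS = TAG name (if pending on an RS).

STATUS = VALUE 17

cycle 1: issue MUL r1<-Mul1 // r0:6,r1:Mul1,r2:4,r3:9,r4:8
cycle 2: issue ADD r3<-Add1 // r0:6,r1:Mul1,r2:4,r3:Add1,r4:8
cycle 3: issue SUB r1<-Add2 // r0:6,r1:Add2,r2:4,r3:Add1,r4:8
cycle 4: issue MUL r0<-Mul2 // r0:Mul2,r1:Add2,r2:4,r3:Add1,r4:8
cycle 5: CDB Add1=13; stall // r0:Mul2,r1:Add2,r2:4,r3:13,r4:8
cycle 6: CDB Add2=2; stall // r0:Mul2,r1:2,r2:4,r3:13,r4:8
cycle 7: CDB Mul1=32; issue MUL r2<-Mul1 // r0:Mul2,r1:2,r2:Mul1,r3:13,r4:8
cycle 8: stall // r0:Mul2,r1:2,r2:Mul1,r3:13,r4:8
cycle 9: stall // r0:Mul2,r1:2,r2:Mul1,r3:13,r4:8
cycle 10: CDB Mul2=104; issue MUL r2<-Mul2 // r0:104,r1:2,r2:Mul2,r3:13,r4:8
cycle 11: issue ADD r3<-Add1 // r0:104,r1:2,r2:Mul2,r3:Add1,r4:8
cycle 12: CDB Mul1=26; issue ADD r0<-Add2 // r0:Add2,r1:2,r2:Mul2,r3:Add1,r4:8
cycle 13: issue ADD r4<-Add3 // r0:Add2,r1:2,r2:Mul2,r3:Add1,r4:Add3
cycle 14: CDB Add1=15; issue MUL r3<-Mul1 // r0:Add2,r1:2,r2:Mul2,r3:Mul1,r4:Add3
cycle 15: - // r0:Add2,r1:2,r2:Mul2,r3:Mul1,r4:Add3
cycle 16: - // r0:Add2,r1:2,r2:Mul2,r3:Mul1,r4:Add3
cycle 17: CDB Add2=17 // r0:17,r1:2,r2:Mul2,r3:Mul1,r4:Add3
cycle 18: CDB Mul2=338 // r0:17,r1:2,r2:338,r3:Mul1,r4:Add3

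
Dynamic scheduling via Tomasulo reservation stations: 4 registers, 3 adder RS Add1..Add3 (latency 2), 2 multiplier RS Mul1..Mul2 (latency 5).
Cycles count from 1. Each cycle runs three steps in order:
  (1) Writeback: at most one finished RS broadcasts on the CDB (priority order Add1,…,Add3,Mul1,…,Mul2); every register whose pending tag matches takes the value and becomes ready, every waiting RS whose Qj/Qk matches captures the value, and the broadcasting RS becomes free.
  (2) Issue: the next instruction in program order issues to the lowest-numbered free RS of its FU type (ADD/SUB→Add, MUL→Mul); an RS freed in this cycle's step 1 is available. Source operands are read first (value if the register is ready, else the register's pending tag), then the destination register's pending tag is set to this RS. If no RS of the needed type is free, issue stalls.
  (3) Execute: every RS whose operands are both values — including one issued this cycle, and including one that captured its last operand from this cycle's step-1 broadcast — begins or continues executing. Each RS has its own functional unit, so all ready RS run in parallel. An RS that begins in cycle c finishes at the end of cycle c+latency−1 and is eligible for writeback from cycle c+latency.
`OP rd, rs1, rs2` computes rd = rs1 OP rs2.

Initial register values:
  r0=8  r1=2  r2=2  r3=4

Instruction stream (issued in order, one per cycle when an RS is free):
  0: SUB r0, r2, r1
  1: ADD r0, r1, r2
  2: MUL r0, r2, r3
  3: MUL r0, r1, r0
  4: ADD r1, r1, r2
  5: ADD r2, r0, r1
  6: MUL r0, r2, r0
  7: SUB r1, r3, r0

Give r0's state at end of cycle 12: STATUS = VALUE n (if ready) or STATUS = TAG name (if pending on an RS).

STATUS = TAG Mul1

cycle 1: issue SUB r0<-Add1 // r0:Add1,r1:2,r2:2,r3:4
cycle 2: issue ADD r0<-Add2 // r0:Add2,r1:2,r2:2,r3:4
cycle 3: CDB Add1=0; issue MUL r0<-Mul1 // r0:Mul1,r1:2,r2:2,r3:4
cycle 4: CDB Add2=4; issue MUL r0<-Mul2 // r0:Mul2,r1:2,r2:2,r3:4
cycle 5: issue ADD r1<-Add1 // r0:Mul2,r1:Add1,r2:2,r3:4
cycle 6: issue ADD r2<-Add2 // r0:Mul2,r1:Add1,r2:Add2,r3:4
cycle 7: CDB Add1=4; stall // r0:Mul2,r1:4,r2:Add2,r3:4
cycle 8: CDB Mul1=8; issue MUL r0<-Mul1 // r0:Mul1,r1:4,r2:Add2,r3:4
cycle 9: issue SUB r1<-Add1 // r0:Mul1,r1:Add1,r2:Add2,r3:4
cycle 10: - // r0:Mul1,r1:Add1,r2:Add2,r3:4
cycle 11: - // r0:Mul1,r1:Add1,r2:Add2,r3:4
cycle 12: - // r0:Mul1,r1:Add1,r2:Add2,r3:4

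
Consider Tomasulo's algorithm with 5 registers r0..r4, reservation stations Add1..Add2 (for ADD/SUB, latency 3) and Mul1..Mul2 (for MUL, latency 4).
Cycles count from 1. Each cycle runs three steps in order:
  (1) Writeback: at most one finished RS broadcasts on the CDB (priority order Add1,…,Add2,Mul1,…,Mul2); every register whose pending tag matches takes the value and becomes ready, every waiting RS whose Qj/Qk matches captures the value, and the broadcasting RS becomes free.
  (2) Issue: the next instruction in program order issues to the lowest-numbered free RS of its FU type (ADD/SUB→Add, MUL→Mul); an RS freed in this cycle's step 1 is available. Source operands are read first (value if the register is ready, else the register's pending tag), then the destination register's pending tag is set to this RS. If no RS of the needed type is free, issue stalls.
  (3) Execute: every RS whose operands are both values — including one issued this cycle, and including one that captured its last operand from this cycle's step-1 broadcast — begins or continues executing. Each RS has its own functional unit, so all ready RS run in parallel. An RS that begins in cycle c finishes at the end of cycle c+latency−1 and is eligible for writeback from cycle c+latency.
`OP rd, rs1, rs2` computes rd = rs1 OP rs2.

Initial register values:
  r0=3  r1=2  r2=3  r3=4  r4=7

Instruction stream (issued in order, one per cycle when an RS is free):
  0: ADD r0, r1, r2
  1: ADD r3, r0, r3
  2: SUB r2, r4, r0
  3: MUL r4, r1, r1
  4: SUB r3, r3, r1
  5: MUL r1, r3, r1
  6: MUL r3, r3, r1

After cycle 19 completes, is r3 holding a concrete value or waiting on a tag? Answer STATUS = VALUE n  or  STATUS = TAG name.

STATUS = VALUE 98

c1: issue ADD r0<-Add1 | r0:Add1,r1:2,r2:3,r3:4,r4:7
c2: issue ADD r3<-Add2 | r0:Add1,r1:2,r2:3,r3:Add2,r4:7
c3: stall | r0:Add1,r1:2,r2:3,r3:Add2,r4:7
c4: CDB Add1=5; issue SUB r2<-Add1 | r0:5,r1:2,r2:Add1,r3:Add2,r4:7
c5: issue MUL r4<-Mul1 | r0:5,r1:2,r2:Add1,r3:Add2,r4:Mul1
c6: stall | r0:5,r1:2,r2:Add1,r3:Add2,r4:Mul1
c7: CDB Add1=2; issue SUB r3<-Add1 | r0:5,r1:2,r2:2,r3:Add1,r4:Mul1
c8: CDB Add2=9; issue MUL r1<-Mul2 | r0:5,r1:Mul2,r2:2,r3:Add1,r4:Mul1
c9: CDB Mul1=4; issue MUL r3<-Mul1 | r0:5,r1:Mul2,r2:2,r3:Mul1,r4:4
c10: - | r0:5,r1:Mul2,r2:2,r3:Mul1,r4:4
c11: CDB Add1=7 | r0:5,r1:Mul2,r2:2,r3:Mul1,r4:4
c12: - | r0:5,r1:Mul2,r2:2,r3:Mul1,r4:4
c13: - | r0:5,r1:Mul2,r2:2,r3:Mul1,r4:4
c14: - | r0:5,r1:Mul2,r2:2,r3:Mul1,r4:4
c15: CDB Mul2=14 | r0:5,r1:14,r2:2,r3:Mul1,r4:4
c16: - | r0:5,r1:14,r2:2,r3:Mul1,r4:4
c17: - | r0:5,r1:14,r2:2,r3:Mul1,r4:4
c18: - | r0:5,r1:14,r2:2,r3:Mul1,r4:4
c19: CDB Mul1=98 | r0:5,r1:14,r2:2,r3:98,r4:4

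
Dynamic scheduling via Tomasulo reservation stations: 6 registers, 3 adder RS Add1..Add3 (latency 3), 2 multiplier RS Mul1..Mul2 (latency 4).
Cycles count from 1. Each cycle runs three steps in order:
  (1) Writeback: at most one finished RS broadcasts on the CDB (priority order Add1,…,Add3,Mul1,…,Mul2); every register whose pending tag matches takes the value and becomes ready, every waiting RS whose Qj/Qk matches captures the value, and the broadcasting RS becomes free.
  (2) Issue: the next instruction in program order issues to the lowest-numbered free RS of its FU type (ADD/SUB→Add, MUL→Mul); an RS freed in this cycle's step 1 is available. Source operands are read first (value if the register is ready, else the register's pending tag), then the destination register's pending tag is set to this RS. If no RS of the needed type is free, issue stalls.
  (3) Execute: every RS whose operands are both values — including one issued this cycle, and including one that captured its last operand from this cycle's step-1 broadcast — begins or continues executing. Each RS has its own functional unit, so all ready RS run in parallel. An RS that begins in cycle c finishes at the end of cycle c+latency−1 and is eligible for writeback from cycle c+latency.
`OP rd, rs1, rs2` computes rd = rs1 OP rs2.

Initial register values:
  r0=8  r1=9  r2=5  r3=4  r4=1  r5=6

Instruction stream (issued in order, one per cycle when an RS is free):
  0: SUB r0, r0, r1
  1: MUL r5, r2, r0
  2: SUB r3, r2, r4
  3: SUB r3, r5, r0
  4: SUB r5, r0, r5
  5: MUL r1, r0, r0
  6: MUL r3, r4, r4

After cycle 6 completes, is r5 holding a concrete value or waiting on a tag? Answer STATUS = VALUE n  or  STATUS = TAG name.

STATUS = TAG Add3

cycle 1: issue SUB r0<-Add1 // r0:Add1,r1:9,r2:5,r3:4,r4:1,r5:6
cycle 2: issue MUL r5<-Mul1 // r0:Add1,r1:9,r2:5,r3:4,r4:1,r5:Mul1
cycle 3: issue SUB r3<-Add2 // r0:Add1,r1:9,r2:5,r3:Add2,r4:1,r5:Mul1
cycle 4: CDB Add1=-1; issue SUB r3<-Add1 // r0:-1,r1:9,r2:5,r3:Add1,r4:1,r5:Mul1
cycle 5: issue SUB r5<-Add3 // r0:-1,r1:9,r2:5,r3:Add1,r4:1,r5:Add3
cycle 6: CDB Add2=4; issue MUL r1<-Mul2 // r0:-1,r1:Mul2,r2:5,r3:Add1,r4:1,r5:Add3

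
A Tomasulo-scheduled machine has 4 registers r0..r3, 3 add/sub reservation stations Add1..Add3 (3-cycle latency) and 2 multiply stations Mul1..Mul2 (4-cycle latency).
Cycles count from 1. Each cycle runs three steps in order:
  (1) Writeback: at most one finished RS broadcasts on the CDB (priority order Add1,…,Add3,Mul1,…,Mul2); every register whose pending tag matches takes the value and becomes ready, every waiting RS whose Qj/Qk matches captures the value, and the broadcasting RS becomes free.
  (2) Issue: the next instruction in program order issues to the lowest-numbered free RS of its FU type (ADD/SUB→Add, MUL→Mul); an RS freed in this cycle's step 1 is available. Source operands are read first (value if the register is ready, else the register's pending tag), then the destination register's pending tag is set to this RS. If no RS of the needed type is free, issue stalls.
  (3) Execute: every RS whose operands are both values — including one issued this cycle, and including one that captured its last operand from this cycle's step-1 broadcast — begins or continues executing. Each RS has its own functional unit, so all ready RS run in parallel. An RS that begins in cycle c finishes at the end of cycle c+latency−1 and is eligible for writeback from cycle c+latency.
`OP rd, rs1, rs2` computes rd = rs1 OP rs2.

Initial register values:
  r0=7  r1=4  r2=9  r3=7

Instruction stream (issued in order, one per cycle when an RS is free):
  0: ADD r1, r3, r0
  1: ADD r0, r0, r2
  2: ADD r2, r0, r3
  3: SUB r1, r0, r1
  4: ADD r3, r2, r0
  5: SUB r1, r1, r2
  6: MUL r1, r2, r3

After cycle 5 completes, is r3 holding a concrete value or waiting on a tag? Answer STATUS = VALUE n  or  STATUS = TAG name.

c1: issue ADD r1<-Add1 | r0:7,r1:Add1,r2:9,r3:7
c2: issue ADD r0<-Add2 | r0:Add2,r1:Add1,r2:9,r3:7
c3: issue ADD r2<-Add3 | r0:Add2,r1:Add1,r2:Add3,r3:7
c4: CDB Add1=14; issue SUB r1<-Add1 | r0:Add2,r1:Add1,r2:Add3,r3:7
c5: CDB Add2=16; issue ADD r3<-Add2 | r0:16,r1:Add1,r2:Add3,r3:Add2

STATUS = TAG Add2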